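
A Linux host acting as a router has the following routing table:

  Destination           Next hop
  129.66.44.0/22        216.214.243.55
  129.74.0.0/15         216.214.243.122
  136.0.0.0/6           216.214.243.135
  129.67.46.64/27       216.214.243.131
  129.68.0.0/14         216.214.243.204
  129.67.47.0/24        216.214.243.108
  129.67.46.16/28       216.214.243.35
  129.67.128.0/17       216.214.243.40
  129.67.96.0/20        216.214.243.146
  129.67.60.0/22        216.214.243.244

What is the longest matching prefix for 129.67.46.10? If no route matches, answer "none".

129.67.46.10 is outside every listed prefix and there is no default route.

none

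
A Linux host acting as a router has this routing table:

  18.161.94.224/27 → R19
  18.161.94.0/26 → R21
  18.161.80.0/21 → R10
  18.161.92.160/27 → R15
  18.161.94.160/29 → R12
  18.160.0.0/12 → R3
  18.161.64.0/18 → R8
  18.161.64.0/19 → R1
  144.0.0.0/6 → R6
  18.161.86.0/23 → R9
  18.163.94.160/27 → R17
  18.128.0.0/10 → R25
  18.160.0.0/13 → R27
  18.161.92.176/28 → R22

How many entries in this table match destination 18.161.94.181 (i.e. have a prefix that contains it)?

Prefixes containing 18.161.94.181:
  18.128.0.0/10 (18.128.0.0 - 18.191.255.255)
  18.160.0.0/12 (18.160.0.0 - 18.175.255.255)
  18.160.0.0/13 (18.160.0.0 - 18.167.255.255)
  18.161.64.0/18 (18.161.64.0 - 18.161.127.255)
  18.161.64.0/19 (18.161.64.0 - 18.161.95.255)
Total matching entries: 5.

5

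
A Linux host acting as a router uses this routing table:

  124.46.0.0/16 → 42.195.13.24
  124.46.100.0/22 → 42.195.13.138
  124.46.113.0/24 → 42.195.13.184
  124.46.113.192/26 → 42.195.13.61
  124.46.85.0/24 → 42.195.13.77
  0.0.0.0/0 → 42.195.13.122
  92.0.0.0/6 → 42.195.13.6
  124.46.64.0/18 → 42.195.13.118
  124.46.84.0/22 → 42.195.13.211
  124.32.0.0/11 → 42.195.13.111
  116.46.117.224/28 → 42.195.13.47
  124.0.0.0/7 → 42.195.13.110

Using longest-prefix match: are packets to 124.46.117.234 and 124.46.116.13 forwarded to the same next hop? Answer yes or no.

yes

124.46.117.234: longest match 124.46.64.0/18 -> 42.195.13.118
124.46.116.13: longest match 124.46.64.0/18 -> 42.195.13.118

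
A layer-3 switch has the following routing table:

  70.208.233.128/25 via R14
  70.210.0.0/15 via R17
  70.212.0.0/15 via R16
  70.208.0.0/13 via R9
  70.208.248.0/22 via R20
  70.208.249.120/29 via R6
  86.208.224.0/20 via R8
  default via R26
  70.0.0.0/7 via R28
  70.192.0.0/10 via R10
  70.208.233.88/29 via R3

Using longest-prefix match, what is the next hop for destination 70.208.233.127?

Routes whose prefix contains 70.208.233.127:
  0.0.0.0/0 (default, matches everything) -> R26
  70.0.0.0/7 (70.0.0.0 - 71.255.255.255) -> R28
  70.192.0.0/10 (70.192.0.0 - 70.255.255.255) -> R10
  70.208.0.0/13 (70.208.0.0 - 70.215.255.255) -> R9
More-specific entries that do NOT match:
  70.208.249.120/29 (70.208.249.120 - 70.208.249.127) does not contain 70.208.233.127
  70.208.233.88/29 (70.208.233.88 - 70.208.233.95) does not contain 70.208.233.127
  70.208.233.128/25 (70.208.233.128 - 70.208.233.255) does not contain 70.208.233.127
  70.208.248.0/22 (70.208.248.0 - 70.208.251.255) does not contain 70.208.233.127
  86.208.224.0/20 (86.208.224.0 - 86.208.239.255) does not contain 70.208.233.127
  70.210.0.0/15 (70.210.0.0 - 70.211.255.255) does not contain 70.208.233.127
  70.212.0.0/15 (70.212.0.0 - 70.213.255.255) does not contain 70.208.233.127
Longest matching prefix is /13 -> next hop R9.

R9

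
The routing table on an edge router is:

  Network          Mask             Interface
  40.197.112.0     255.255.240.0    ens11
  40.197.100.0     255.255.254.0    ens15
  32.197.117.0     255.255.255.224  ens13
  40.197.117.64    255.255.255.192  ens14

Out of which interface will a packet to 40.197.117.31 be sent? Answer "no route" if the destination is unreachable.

Routes whose prefix contains 40.197.117.31:
  40.197.112.0/20 (40.197.112.0 - 40.197.127.255) -> ens11
More-specific entries that do NOT match:
  32.197.117.0/27 (32.197.117.0 - 32.197.117.31) does not contain 40.197.117.31
  40.197.117.64/26 (40.197.117.64 - 40.197.117.127) does not contain 40.197.117.31
  40.197.100.0/23 (40.197.100.0 - 40.197.101.255) does not contain 40.197.117.31
Longest matching prefix is /20 -> interface ens11.

ens11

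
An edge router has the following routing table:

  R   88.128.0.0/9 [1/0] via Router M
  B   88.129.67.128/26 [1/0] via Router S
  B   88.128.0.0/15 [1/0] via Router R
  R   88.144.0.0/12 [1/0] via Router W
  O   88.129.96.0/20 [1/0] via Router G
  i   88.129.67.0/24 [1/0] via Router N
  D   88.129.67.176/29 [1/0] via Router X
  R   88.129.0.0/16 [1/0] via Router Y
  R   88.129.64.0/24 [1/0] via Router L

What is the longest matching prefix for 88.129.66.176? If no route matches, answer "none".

88.129.0.0/16

Entries matching 88.129.66.176:
  88.128.0.0/9 (88.128.0.0 - 88.255.255.255)
  88.128.0.0/15 (88.128.0.0 - 88.129.255.255)
  88.129.0.0/16 (88.129.0.0 - 88.129.255.255)
Most specific is 88.129.0.0/16.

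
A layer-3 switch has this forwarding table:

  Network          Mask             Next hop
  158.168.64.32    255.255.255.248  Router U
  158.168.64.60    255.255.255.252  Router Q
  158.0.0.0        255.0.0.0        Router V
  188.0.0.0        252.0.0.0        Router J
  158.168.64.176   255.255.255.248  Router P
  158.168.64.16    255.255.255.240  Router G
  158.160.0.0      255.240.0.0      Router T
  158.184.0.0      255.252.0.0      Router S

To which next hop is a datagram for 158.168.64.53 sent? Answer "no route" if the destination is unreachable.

Router T

Routes whose prefix contains 158.168.64.53:
  158.0.0.0/8 (158.0.0.0 - 158.255.255.255) -> Router V
  158.160.0.0/12 (158.160.0.0 - 158.175.255.255) -> Router T
More-specific entries that do NOT match:
  158.168.64.60/30 (158.168.64.60 - 158.168.64.63) does not contain 158.168.64.53
  158.168.64.32/29 (158.168.64.32 - 158.168.64.39) does not contain 158.168.64.53
  158.168.64.176/29 (158.168.64.176 - 158.168.64.183) does not contain 158.168.64.53
  158.168.64.16/28 (158.168.64.16 - 158.168.64.31) does not contain 158.168.64.53
  158.184.0.0/14 (158.184.0.0 - 158.187.255.255) does not contain 158.168.64.53
Longest matching prefix is /12 -> next hop Router T.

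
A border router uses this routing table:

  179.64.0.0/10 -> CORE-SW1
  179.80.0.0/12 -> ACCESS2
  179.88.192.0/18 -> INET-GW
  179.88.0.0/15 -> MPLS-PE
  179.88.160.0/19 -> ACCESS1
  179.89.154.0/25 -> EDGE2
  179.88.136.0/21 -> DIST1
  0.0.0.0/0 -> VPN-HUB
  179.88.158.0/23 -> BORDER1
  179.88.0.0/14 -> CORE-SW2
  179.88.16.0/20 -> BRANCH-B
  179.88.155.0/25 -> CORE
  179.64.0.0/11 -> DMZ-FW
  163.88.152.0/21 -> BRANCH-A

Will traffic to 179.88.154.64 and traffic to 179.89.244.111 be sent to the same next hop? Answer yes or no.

yes

179.88.154.64: longest match 179.88.0.0/15 -> MPLS-PE
179.89.244.111: longest match 179.88.0.0/15 -> MPLS-PE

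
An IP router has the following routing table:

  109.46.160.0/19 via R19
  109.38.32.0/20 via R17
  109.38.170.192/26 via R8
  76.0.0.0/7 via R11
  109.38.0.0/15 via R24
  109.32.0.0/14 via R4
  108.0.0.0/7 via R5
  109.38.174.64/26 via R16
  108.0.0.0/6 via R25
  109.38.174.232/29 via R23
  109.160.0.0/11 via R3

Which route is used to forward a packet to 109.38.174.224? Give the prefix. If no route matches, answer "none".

Entries matching 109.38.174.224:
  108.0.0.0/6 (108.0.0.0 - 111.255.255.255)
  108.0.0.0/7 (108.0.0.0 - 109.255.255.255)
  109.38.0.0/15 (109.38.0.0 - 109.39.255.255)
Most specific is 109.38.0.0/15.

109.38.0.0/15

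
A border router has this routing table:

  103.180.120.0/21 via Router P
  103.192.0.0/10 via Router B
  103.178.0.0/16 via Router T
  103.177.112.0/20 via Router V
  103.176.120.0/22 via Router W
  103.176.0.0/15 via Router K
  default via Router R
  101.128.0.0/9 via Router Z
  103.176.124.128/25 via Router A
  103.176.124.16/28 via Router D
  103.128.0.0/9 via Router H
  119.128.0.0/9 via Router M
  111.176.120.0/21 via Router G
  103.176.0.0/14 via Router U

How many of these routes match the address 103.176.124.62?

Prefixes containing 103.176.124.62:
  0.0.0.0/0 (default, matches everything)
  103.128.0.0/9 (103.128.0.0 - 103.255.255.255)
  103.176.0.0/14 (103.176.0.0 - 103.179.255.255)
  103.176.0.0/15 (103.176.0.0 - 103.177.255.255)
Total matching entries: 4.

4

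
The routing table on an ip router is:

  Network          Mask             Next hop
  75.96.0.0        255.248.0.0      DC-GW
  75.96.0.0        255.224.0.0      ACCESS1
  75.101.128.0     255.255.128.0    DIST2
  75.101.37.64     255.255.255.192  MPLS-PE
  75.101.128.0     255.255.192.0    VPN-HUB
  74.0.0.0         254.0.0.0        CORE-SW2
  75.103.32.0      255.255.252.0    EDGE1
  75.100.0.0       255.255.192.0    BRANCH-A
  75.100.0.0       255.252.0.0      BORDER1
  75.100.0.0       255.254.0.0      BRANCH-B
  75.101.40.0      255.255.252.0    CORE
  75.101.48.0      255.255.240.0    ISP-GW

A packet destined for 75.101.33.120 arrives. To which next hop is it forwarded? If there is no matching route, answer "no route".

BRANCH-B

Routes whose prefix contains 75.101.33.120:
  74.0.0.0/7 (74.0.0.0 - 75.255.255.255) -> CORE-SW2
  75.96.0.0/11 (75.96.0.0 - 75.127.255.255) -> ACCESS1
  75.96.0.0/13 (75.96.0.0 - 75.103.255.255) -> DC-GW
  75.100.0.0/14 (75.100.0.0 - 75.103.255.255) -> BORDER1
  75.100.0.0/15 (75.100.0.0 - 75.101.255.255) -> BRANCH-B
More-specific entries that do NOT match:
  75.101.37.64/26 (75.101.37.64 - 75.101.37.127) does not contain 75.101.33.120
  75.103.32.0/22 (75.103.32.0 - 75.103.35.255) does not contain 75.101.33.120
  75.101.40.0/22 (75.101.40.0 - 75.101.43.255) does not contain 75.101.33.120
  75.101.48.0/20 (75.101.48.0 - 75.101.63.255) does not contain 75.101.33.120
  75.101.128.0/18 (75.101.128.0 - 75.101.191.255) does not contain 75.101.33.120
  75.100.0.0/18 (75.100.0.0 - 75.100.63.255) does not contain 75.101.33.120
  75.101.128.0/17 (75.101.128.0 - 75.101.255.255) does not contain 75.101.33.120
Longest matching prefix is /15 -> next hop BRANCH-B.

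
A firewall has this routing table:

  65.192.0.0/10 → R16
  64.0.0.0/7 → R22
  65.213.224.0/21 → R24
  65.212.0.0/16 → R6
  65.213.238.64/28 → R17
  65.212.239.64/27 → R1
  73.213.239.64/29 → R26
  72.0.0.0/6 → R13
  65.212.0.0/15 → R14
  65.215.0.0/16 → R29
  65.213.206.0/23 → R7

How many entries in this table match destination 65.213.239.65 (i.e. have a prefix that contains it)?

Prefixes containing 65.213.239.65:
  64.0.0.0/7 (64.0.0.0 - 65.255.255.255)
  65.192.0.0/10 (65.192.0.0 - 65.255.255.255)
  65.212.0.0/15 (65.212.0.0 - 65.213.255.255)
Total matching entries: 3.

3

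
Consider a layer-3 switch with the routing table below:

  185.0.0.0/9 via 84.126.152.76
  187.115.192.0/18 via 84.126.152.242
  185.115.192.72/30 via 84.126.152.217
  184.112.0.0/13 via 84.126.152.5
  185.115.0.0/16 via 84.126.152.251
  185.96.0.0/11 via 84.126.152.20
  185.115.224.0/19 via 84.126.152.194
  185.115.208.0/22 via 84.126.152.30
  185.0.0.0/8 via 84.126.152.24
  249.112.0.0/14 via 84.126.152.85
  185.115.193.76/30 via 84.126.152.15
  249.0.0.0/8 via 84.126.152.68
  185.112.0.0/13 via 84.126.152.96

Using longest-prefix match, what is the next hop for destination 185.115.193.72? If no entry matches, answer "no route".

Routes whose prefix contains 185.115.193.72:
  185.0.0.0/8 (185.0.0.0 - 185.255.255.255) -> 84.126.152.24
  185.0.0.0/9 (185.0.0.0 - 185.127.255.255) -> 84.126.152.76
  185.96.0.0/11 (185.96.0.0 - 185.127.255.255) -> 84.126.152.20
  185.112.0.0/13 (185.112.0.0 - 185.119.255.255) -> 84.126.152.96
  185.115.0.0/16 (185.115.0.0 - 185.115.255.255) -> 84.126.152.251
More-specific entries that do NOT match:
  185.115.192.72/30 (185.115.192.72 - 185.115.192.75) does not contain 185.115.193.72
  185.115.193.76/30 (185.115.193.76 - 185.115.193.79) does not contain 185.115.193.72
  185.115.208.0/22 (185.115.208.0 - 185.115.211.255) does not contain 185.115.193.72
  185.115.224.0/19 (185.115.224.0 - 185.115.255.255) does not contain 185.115.193.72
  187.115.192.0/18 (187.115.192.0 - 187.115.255.255) does not contain 185.115.193.72
Longest matching prefix is /16 -> next hop 84.126.152.251.

84.126.152.251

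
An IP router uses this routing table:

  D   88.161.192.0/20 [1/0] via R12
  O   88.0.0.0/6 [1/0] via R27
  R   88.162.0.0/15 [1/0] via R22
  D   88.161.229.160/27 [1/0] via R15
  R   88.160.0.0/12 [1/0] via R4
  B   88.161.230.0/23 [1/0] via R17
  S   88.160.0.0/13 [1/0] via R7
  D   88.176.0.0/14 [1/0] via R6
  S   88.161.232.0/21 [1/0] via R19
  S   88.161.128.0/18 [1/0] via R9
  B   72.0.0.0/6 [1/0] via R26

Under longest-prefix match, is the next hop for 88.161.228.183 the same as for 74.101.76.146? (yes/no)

88.161.228.183: longest match 88.160.0.0/13 -> R7
74.101.76.146: longest match 72.0.0.0/6 -> R26

no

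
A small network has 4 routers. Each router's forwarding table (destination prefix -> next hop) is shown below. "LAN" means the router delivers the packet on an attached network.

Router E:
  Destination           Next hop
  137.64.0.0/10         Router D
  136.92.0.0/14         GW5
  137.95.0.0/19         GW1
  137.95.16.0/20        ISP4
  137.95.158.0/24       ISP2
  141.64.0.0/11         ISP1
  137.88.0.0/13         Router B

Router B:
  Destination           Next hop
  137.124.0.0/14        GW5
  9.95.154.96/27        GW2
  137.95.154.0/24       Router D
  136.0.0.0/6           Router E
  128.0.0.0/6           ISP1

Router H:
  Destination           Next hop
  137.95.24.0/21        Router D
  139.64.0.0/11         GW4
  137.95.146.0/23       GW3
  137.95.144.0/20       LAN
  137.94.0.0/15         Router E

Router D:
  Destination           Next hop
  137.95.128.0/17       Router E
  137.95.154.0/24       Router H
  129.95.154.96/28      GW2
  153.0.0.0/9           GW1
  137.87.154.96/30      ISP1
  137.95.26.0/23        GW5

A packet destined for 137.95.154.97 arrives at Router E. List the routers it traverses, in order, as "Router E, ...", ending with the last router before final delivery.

At Router E: longest match for 137.95.154.97 is 137.88.0.0/13 -> Router B
At Router B: longest match for 137.95.154.97 is 137.95.154.0/24 -> Router D
At Router D: longest match for 137.95.154.97 is 137.95.154.0/24 -> Router H
At Router H: longest match for 137.95.154.97 is 137.95.144.0/20 -> LAN

Router E, Router B, Router D, Router H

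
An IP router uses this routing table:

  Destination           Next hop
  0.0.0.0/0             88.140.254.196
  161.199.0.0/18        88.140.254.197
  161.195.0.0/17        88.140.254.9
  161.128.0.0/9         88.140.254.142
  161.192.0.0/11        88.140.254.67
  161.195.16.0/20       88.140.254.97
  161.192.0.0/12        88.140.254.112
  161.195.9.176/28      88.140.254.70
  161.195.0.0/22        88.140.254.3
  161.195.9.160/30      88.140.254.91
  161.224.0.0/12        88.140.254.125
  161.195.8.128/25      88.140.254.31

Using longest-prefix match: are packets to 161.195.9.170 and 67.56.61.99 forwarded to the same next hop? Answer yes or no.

161.195.9.170: longest match 161.195.0.0/17 -> 88.140.254.9
67.56.61.99: longest match 0.0.0.0/0 -> 88.140.254.196

no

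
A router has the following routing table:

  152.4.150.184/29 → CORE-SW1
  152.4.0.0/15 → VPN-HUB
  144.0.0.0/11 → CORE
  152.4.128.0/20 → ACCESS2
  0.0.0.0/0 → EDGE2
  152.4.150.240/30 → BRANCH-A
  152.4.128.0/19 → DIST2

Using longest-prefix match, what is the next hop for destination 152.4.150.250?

DIST2

Routes whose prefix contains 152.4.150.250:
  0.0.0.0/0 (default, matches everything) -> EDGE2
  152.4.0.0/15 (152.4.0.0 - 152.5.255.255) -> VPN-HUB
  152.4.128.0/19 (152.4.128.0 - 152.4.159.255) -> DIST2
More-specific entries that do NOT match:
  152.4.150.240/30 (152.4.150.240 - 152.4.150.243) does not contain 152.4.150.250
  152.4.150.184/29 (152.4.150.184 - 152.4.150.191) does not contain 152.4.150.250
  152.4.128.0/20 (152.4.128.0 - 152.4.143.255) does not contain 152.4.150.250
Longest matching prefix is /19 -> next hop DIST2.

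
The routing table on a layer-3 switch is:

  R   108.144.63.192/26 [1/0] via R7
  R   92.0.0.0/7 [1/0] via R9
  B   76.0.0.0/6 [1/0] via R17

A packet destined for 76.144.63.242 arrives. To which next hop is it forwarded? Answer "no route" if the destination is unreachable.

Routes whose prefix contains 76.144.63.242:
  76.0.0.0/6 (76.0.0.0 - 79.255.255.255) -> R17
More-specific entries that do NOT match:
  108.144.63.192/26 (108.144.63.192 - 108.144.63.255) does not contain 76.144.63.242
  92.0.0.0/7 (92.0.0.0 - 93.255.255.255) does not contain 76.144.63.242
Longest matching prefix is /6 -> next hop R17.

R17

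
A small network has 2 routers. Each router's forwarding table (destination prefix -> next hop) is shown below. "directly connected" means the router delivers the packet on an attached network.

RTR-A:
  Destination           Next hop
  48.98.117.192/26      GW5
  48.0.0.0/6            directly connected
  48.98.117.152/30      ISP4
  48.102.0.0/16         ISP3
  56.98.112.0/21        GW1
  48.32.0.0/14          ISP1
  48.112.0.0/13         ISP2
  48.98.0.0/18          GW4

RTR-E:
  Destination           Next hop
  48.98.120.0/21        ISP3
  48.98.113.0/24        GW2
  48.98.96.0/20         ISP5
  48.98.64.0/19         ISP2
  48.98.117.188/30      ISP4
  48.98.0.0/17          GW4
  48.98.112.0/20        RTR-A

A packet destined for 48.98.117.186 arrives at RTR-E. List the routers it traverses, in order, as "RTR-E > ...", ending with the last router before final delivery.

At RTR-E: longest match for 48.98.117.186 is 48.98.112.0/20 -> RTR-A
At RTR-A: longest match for 48.98.117.186 is 48.0.0.0/6 -> directly connected

RTR-E > RTR-A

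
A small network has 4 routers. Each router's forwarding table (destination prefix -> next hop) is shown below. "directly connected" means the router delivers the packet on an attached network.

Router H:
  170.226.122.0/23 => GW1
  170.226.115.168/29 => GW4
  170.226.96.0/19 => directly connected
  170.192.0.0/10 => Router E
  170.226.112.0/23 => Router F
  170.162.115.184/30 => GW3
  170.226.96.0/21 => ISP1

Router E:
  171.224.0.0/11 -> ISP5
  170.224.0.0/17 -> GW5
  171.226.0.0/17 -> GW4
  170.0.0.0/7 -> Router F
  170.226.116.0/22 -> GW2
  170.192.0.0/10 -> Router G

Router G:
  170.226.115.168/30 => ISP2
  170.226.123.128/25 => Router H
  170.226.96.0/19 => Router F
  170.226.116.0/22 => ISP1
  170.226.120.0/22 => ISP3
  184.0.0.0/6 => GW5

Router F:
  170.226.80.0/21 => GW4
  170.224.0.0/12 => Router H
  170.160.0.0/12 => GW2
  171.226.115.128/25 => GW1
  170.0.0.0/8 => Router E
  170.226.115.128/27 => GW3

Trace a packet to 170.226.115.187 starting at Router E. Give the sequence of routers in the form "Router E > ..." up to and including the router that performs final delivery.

At Router E: longest match for 170.226.115.187 is 170.192.0.0/10 -> Router G
At Router G: longest match for 170.226.115.187 is 170.226.96.0/19 -> Router F
At Router F: longest match for 170.226.115.187 is 170.224.0.0/12 -> Router H
At Router H: longest match for 170.226.115.187 is 170.226.96.0/19 -> directly connected

Router E > Router G > Router F > Router H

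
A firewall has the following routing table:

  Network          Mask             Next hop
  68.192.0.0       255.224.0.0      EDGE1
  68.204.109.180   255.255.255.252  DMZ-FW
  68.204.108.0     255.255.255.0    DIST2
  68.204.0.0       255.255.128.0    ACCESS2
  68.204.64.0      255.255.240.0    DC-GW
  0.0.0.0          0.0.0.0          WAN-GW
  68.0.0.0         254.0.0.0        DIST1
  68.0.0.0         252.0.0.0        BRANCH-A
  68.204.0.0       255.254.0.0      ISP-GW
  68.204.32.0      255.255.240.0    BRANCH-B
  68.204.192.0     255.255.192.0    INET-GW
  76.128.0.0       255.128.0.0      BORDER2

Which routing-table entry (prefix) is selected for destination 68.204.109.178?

Entries matching 68.204.109.178:
  0.0.0.0/0 (default, matches everything)
  68.0.0.0/6 (68.0.0.0 - 71.255.255.255)
  68.0.0.0/7 (68.0.0.0 - 69.255.255.255)
  68.192.0.0/11 (68.192.0.0 - 68.223.255.255)
  68.204.0.0/15 (68.204.0.0 - 68.205.255.255)
  68.204.0.0/17 (68.204.0.0 - 68.204.127.255)
Most specific is 68.204.0.0/17.

68.204.0.0/17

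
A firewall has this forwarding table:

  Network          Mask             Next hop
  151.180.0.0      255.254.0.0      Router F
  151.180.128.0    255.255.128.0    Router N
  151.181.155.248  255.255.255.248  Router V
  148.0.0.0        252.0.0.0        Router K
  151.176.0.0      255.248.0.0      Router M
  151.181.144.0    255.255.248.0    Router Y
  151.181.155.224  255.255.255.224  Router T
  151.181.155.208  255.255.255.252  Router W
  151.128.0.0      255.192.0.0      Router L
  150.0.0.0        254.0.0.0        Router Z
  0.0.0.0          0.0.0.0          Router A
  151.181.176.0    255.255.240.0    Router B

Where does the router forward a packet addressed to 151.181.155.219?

Router F

Routes whose prefix contains 151.181.155.219:
  0.0.0.0/0 (default, matches everything) -> Router A
  148.0.0.0/6 (148.0.0.0 - 151.255.255.255) -> Router K
  150.0.0.0/7 (150.0.0.0 - 151.255.255.255) -> Router Z
  151.128.0.0/10 (151.128.0.0 - 151.191.255.255) -> Router L
  151.176.0.0/13 (151.176.0.0 - 151.183.255.255) -> Router M
  151.180.0.0/15 (151.180.0.0 - 151.181.255.255) -> Router F
More-specific entries that do NOT match:
  151.181.155.208/30 (151.181.155.208 - 151.181.155.211) does not contain 151.181.155.219
  151.181.155.248/29 (151.181.155.248 - 151.181.155.255) does not contain 151.181.155.219
  151.181.155.224/27 (151.181.155.224 - 151.181.155.255) does not contain 151.181.155.219
  151.181.144.0/21 (151.181.144.0 - 151.181.151.255) does not contain 151.181.155.219
  151.181.176.0/20 (151.181.176.0 - 151.181.191.255) does not contain 151.181.155.219
  151.180.128.0/17 (151.180.128.0 - 151.180.255.255) does not contain 151.181.155.219
Longest matching prefix is /15 -> next hop Router F.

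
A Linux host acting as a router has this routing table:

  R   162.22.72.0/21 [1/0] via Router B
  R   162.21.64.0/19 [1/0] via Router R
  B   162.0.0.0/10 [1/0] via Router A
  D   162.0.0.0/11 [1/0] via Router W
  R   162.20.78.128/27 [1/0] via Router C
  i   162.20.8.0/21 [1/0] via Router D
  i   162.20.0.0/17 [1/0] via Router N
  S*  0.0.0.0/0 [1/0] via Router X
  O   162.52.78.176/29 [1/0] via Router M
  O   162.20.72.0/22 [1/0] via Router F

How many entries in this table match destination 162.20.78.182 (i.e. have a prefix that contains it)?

4

Prefixes containing 162.20.78.182:
  0.0.0.0/0 (default, matches everything)
  162.0.0.0/10 (162.0.0.0 - 162.63.255.255)
  162.0.0.0/11 (162.0.0.0 - 162.31.255.255)
  162.20.0.0/17 (162.20.0.0 - 162.20.127.255)
Total matching entries: 4.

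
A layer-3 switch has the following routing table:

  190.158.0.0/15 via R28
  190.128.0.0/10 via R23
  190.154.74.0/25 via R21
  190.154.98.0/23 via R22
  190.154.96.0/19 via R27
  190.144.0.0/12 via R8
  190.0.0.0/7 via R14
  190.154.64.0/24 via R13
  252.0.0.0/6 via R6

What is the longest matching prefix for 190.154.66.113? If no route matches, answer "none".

Entries matching 190.154.66.113:
  190.0.0.0/7 (190.0.0.0 - 191.255.255.255)
  190.128.0.0/10 (190.128.0.0 - 190.191.255.255)
  190.144.0.0/12 (190.144.0.0 - 190.159.255.255)
Most specific is 190.144.0.0/12.

190.144.0.0/12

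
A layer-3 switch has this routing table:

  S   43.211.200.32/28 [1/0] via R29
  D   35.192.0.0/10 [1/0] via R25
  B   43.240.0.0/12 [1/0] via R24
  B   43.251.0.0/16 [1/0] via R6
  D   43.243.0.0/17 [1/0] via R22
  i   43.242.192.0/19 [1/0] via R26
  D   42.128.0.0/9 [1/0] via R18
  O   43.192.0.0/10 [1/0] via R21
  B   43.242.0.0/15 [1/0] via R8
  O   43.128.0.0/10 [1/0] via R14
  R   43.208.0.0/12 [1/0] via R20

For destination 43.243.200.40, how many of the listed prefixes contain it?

Prefixes containing 43.243.200.40:
  43.192.0.0/10 (43.192.0.0 - 43.255.255.255)
  43.240.0.0/12 (43.240.0.0 - 43.255.255.255)
  43.242.0.0/15 (43.242.0.0 - 43.243.255.255)
Total matching entries: 3.

3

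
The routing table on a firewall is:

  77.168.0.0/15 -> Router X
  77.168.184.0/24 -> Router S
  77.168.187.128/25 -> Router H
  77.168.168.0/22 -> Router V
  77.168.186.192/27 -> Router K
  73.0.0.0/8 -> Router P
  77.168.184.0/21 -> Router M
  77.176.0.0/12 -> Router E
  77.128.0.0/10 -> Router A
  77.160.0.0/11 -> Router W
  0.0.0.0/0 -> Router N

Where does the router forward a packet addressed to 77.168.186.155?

Routes whose prefix contains 77.168.186.155:
  0.0.0.0/0 (default, matches everything) -> Router N
  77.128.0.0/10 (77.128.0.0 - 77.191.255.255) -> Router A
  77.160.0.0/11 (77.160.0.0 - 77.191.255.255) -> Router W
  77.168.0.0/15 (77.168.0.0 - 77.169.255.255) -> Router X
  77.168.184.0/21 (77.168.184.0 - 77.168.191.255) -> Router M
More-specific entries that do NOT match:
  77.168.186.192/27 (77.168.186.192 - 77.168.186.223) does not contain 77.168.186.155
  77.168.187.128/25 (77.168.187.128 - 77.168.187.255) does not contain 77.168.186.155
  77.168.184.0/24 (77.168.184.0 - 77.168.184.255) does not contain 77.168.186.155
  77.168.168.0/22 (77.168.168.0 - 77.168.171.255) does not contain 77.168.186.155
Longest matching prefix is /21 -> next hop Router M.

Router M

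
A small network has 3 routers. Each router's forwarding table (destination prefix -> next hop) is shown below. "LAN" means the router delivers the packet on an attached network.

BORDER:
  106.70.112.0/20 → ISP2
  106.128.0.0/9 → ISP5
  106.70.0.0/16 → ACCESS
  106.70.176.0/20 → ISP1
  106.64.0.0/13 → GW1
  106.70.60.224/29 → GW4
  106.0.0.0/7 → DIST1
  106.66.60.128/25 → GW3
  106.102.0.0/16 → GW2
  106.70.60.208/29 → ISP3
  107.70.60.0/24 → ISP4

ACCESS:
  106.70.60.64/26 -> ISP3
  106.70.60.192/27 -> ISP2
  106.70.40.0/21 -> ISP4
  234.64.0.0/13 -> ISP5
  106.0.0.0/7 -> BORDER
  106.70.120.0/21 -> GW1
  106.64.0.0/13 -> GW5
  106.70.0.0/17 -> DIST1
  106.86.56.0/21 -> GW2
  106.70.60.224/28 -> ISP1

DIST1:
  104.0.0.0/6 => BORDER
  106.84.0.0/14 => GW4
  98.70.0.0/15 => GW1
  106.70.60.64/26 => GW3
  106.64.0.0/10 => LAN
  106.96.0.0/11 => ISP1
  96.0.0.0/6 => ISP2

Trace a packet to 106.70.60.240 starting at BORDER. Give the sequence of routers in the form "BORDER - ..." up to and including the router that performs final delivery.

At BORDER: longest match for 106.70.60.240 is 106.70.0.0/16 -> ACCESS
At ACCESS: longest match for 106.70.60.240 is 106.70.0.0/17 -> DIST1
At DIST1: longest match for 106.70.60.240 is 106.64.0.0/10 -> LAN

BORDER - ACCESS - DIST1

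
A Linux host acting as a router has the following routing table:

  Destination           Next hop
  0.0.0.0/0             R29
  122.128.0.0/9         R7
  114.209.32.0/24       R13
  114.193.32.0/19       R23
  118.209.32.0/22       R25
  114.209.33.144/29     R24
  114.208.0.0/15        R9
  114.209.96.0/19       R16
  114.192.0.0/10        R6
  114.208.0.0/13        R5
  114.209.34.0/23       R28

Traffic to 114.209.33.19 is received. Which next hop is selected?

Routes whose prefix contains 114.209.33.19:
  0.0.0.0/0 (default, matches everything) -> R29
  114.192.0.0/10 (114.192.0.0 - 114.255.255.255) -> R6
  114.208.0.0/13 (114.208.0.0 - 114.215.255.255) -> R5
  114.208.0.0/15 (114.208.0.0 - 114.209.255.255) -> R9
More-specific entries that do NOT match:
  114.209.33.144/29 (114.209.33.144 - 114.209.33.151) does not contain 114.209.33.19
  114.209.32.0/24 (114.209.32.0 - 114.209.32.255) does not contain 114.209.33.19
  114.209.34.0/23 (114.209.34.0 - 114.209.35.255) does not contain 114.209.33.19
  118.209.32.0/22 (118.209.32.0 - 118.209.35.255) does not contain 114.209.33.19
  114.193.32.0/19 (114.193.32.0 - 114.193.63.255) does not contain 114.209.33.19
  114.209.96.0/19 (114.209.96.0 - 114.209.127.255) does not contain 114.209.33.19
Longest matching prefix is /15 -> next hop R9.

R9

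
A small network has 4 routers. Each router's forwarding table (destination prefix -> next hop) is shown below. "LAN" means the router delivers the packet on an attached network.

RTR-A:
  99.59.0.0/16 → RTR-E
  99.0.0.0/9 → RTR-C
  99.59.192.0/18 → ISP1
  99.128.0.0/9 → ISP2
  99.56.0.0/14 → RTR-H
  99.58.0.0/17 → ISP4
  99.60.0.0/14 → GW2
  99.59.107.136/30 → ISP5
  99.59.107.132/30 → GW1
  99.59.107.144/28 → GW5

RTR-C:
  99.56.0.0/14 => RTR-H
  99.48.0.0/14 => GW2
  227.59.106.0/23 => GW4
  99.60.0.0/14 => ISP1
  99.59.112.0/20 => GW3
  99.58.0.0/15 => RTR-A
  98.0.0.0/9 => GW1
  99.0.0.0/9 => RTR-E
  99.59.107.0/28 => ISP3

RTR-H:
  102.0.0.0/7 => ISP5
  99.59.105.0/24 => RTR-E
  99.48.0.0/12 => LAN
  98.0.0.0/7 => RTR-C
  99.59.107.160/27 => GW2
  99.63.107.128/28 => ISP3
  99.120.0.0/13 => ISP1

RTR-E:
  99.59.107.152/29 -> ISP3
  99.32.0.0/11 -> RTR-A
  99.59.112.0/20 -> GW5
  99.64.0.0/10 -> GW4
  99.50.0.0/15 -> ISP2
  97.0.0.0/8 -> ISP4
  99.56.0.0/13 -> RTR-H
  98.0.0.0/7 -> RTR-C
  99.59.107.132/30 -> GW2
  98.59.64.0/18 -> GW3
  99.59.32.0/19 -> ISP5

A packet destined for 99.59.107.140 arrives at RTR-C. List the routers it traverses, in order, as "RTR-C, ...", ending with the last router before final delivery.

At RTR-C: longest match for 99.59.107.140 is 99.58.0.0/15 -> RTR-A
At RTR-A: longest match for 99.59.107.140 is 99.59.0.0/16 -> RTR-E
At RTR-E: longest match for 99.59.107.140 is 99.56.0.0/13 -> RTR-H
At RTR-H: longest match for 99.59.107.140 is 99.48.0.0/12 -> LAN

RTR-C, RTR-A, RTR-E, RTR-H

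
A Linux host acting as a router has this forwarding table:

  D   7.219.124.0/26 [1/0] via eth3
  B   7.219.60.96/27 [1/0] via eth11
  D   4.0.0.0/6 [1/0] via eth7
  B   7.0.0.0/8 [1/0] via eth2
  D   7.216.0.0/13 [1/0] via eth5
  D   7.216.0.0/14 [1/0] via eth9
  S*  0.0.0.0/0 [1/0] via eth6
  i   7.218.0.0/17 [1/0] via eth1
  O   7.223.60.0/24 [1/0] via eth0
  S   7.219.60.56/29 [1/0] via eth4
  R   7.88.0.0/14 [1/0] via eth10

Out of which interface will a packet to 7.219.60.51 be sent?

Routes whose prefix contains 7.219.60.51:
  0.0.0.0/0 (default, matches everything) -> eth6
  4.0.0.0/6 (4.0.0.0 - 7.255.255.255) -> eth7
  7.0.0.0/8 (7.0.0.0 - 7.255.255.255) -> eth2
  7.216.0.0/13 (7.216.0.0 - 7.223.255.255) -> eth5
  7.216.0.0/14 (7.216.0.0 - 7.219.255.255) -> eth9
More-specific entries that do NOT match:
  7.219.60.56/29 (7.219.60.56 - 7.219.60.63) does not contain 7.219.60.51
  7.219.60.96/27 (7.219.60.96 - 7.219.60.127) does not contain 7.219.60.51
  7.219.124.0/26 (7.219.124.0 - 7.219.124.63) does not contain 7.219.60.51
  7.223.60.0/24 (7.223.60.0 - 7.223.60.255) does not contain 7.219.60.51
  7.218.0.0/17 (7.218.0.0 - 7.218.127.255) does not contain 7.219.60.51
Longest matching prefix is /14 -> interface eth9.

eth9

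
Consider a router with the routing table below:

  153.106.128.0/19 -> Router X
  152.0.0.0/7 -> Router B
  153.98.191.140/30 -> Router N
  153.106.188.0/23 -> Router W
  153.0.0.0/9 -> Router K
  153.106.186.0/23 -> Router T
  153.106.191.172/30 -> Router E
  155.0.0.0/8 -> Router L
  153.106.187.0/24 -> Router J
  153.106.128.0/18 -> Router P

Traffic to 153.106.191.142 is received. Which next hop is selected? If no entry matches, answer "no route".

Routes whose prefix contains 153.106.191.142:
  152.0.0.0/7 (152.0.0.0 - 153.255.255.255) -> Router B
  153.0.0.0/9 (153.0.0.0 - 153.127.255.255) -> Router K
  153.106.128.0/18 (153.106.128.0 - 153.106.191.255) -> Router P
More-specific entries that do NOT match:
  153.98.191.140/30 (153.98.191.140 - 153.98.191.143) does not contain 153.106.191.142
  153.106.191.172/30 (153.106.191.172 - 153.106.191.175) does not contain 153.106.191.142
  153.106.187.0/24 (153.106.187.0 - 153.106.187.255) does not contain 153.106.191.142
  153.106.188.0/23 (153.106.188.0 - 153.106.189.255) does not contain 153.106.191.142
  153.106.186.0/23 (153.106.186.0 - 153.106.187.255) does not contain 153.106.191.142
  153.106.128.0/19 (153.106.128.0 - 153.106.159.255) does not contain 153.106.191.142
Longest matching prefix is /18 -> next hop Router P.

Router P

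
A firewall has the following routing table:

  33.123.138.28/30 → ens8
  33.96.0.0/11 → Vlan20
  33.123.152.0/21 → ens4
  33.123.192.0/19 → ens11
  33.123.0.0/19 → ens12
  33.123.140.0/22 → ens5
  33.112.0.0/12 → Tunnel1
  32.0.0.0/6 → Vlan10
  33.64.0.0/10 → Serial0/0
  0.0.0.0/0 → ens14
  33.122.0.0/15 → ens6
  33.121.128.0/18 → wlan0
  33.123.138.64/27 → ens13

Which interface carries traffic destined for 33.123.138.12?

ens6

Routes whose prefix contains 33.123.138.12:
  0.0.0.0/0 (default, matches everything) -> ens14
  32.0.0.0/6 (32.0.0.0 - 35.255.255.255) -> Vlan10
  33.64.0.0/10 (33.64.0.0 - 33.127.255.255) -> Serial0/0
  33.96.0.0/11 (33.96.0.0 - 33.127.255.255) -> Vlan20
  33.112.0.0/12 (33.112.0.0 - 33.127.255.255) -> Tunnel1
  33.122.0.0/15 (33.122.0.0 - 33.123.255.255) -> ens6
More-specific entries that do NOT match:
  33.123.138.28/30 (33.123.138.28 - 33.123.138.31) does not contain 33.123.138.12
  33.123.138.64/27 (33.123.138.64 - 33.123.138.95) does not contain 33.123.138.12
  33.123.140.0/22 (33.123.140.0 - 33.123.143.255) does not contain 33.123.138.12
  33.123.152.0/21 (33.123.152.0 - 33.123.159.255) does not contain 33.123.138.12
  33.123.192.0/19 (33.123.192.0 - 33.123.223.255) does not contain 33.123.138.12
  33.123.0.0/19 (33.123.0.0 - 33.123.31.255) does not contain 33.123.138.12
  33.121.128.0/18 (33.121.128.0 - 33.121.191.255) does not contain 33.123.138.12
Longest matching prefix is /15 -> interface ens6.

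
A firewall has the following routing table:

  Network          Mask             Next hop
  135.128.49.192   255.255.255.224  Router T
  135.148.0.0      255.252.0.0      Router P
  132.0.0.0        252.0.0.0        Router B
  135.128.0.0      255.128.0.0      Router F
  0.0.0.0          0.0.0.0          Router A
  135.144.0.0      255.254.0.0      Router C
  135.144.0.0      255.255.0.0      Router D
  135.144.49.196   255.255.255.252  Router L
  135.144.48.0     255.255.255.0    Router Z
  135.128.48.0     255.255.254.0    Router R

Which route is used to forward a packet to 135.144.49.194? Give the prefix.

Entries matching 135.144.49.194:
  0.0.0.0/0 (default, matches everything)
  132.0.0.0/6 (132.0.0.0 - 135.255.255.255)
  135.128.0.0/9 (135.128.0.0 - 135.255.255.255)
  135.144.0.0/15 (135.144.0.0 - 135.145.255.255)
  135.144.0.0/16 (135.144.0.0 - 135.144.255.255)
Most specific is 135.144.0.0/16.

135.144.0.0/16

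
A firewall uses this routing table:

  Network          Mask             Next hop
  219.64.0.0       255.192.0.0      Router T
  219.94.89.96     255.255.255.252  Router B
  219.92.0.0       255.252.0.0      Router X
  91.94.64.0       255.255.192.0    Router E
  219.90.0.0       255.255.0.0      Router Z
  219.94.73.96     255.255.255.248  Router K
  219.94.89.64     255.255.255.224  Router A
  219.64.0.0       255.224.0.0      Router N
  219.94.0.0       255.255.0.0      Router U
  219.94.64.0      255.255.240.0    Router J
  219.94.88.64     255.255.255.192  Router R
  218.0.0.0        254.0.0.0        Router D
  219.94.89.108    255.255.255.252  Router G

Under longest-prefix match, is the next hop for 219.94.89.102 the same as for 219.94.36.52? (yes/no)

219.94.89.102: longest match 219.94.0.0/16 -> Router U
219.94.36.52: longest match 219.94.0.0/16 -> Router U

yes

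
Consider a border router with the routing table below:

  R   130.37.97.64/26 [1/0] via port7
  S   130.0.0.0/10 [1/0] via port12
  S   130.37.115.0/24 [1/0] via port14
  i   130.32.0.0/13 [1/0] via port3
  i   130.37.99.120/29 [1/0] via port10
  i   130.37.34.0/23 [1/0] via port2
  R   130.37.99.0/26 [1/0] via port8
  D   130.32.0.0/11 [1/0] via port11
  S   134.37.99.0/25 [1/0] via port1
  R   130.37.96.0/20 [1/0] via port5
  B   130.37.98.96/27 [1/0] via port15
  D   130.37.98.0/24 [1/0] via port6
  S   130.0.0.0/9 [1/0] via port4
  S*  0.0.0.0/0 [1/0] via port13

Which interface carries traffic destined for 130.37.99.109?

Routes whose prefix contains 130.37.99.109:
  0.0.0.0/0 (default, matches everything) -> port13
  130.0.0.0/9 (130.0.0.0 - 130.127.255.255) -> port4
  130.0.0.0/10 (130.0.0.0 - 130.63.255.255) -> port12
  130.32.0.0/11 (130.32.0.0 - 130.63.255.255) -> port11
  130.32.0.0/13 (130.32.0.0 - 130.39.255.255) -> port3
  130.37.96.0/20 (130.37.96.0 - 130.37.111.255) -> port5
More-specific entries that do NOT match:
  130.37.99.120/29 (130.37.99.120 - 130.37.99.127) does not contain 130.37.99.109
  130.37.98.96/27 (130.37.98.96 - 130.37.98.127) does not contain 130.37.99.109
  130.37.97.64/26 (130.37.97.64 - 130.37.97.127) does not contain 130.37.99.109
  130.37.99.0/26 (130.37.99.0 - 130.37.99.63) does not contain 130.37.99.109
  134.37.99.0/25 (134.37.99.0 - 134.37.99.127) does not contain 130.37.99.109
  130.37.115.0/24 (130.37.115.0 - 130.37.115.255) does not contain 130.37.99.109
  130.37.98.0/24 (130.37.98.0 - 130.37.98.255) does not contain 130.37.99.109
  130.37.34.0/23 (130.37.34.0 - 130.37.35.255) does not contain 130.37.99.109
Longest matching prefix is /20 -> interface port5.

port5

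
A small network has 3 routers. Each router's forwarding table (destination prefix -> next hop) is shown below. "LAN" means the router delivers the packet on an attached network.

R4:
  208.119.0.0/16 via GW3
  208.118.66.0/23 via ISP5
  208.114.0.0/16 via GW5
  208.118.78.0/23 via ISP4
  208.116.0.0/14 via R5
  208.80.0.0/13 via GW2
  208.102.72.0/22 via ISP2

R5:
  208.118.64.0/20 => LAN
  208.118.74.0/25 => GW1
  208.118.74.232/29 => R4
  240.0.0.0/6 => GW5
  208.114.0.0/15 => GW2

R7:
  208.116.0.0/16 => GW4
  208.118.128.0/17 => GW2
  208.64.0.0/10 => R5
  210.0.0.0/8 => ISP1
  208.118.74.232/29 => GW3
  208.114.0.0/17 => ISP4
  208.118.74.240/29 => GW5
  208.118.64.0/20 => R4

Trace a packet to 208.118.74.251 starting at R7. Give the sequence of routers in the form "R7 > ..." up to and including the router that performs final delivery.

R7 > R4 > R5

At R7: longest match for 208.118.74.251 is 208.118.64.0/20 -> R4
At R4: longest match for 208.118.74.251 is 208.116.0.0/14 -> R5
At R5: longest match for 208.118.74.251 is 208.118.64.0/20 -> LAN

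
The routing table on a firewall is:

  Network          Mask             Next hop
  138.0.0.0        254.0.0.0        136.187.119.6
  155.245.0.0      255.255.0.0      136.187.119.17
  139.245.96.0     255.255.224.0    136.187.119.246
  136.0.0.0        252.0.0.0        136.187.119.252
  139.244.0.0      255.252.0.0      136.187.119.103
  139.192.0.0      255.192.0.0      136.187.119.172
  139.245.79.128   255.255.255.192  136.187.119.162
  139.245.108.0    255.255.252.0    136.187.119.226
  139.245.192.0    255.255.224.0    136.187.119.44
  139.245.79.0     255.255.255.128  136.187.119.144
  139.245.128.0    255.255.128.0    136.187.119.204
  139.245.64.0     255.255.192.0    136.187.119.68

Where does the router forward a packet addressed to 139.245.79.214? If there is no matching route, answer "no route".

136.187.119.68

Routes whose prefix contains 139.245.79.214:
  136.0.0.0/6 (136.0.0.0 - 139.255.255.255) -> 136.187.119.252
  138.0.0.0/7 (138.0.0.0 - 139.255.255.255) -> 136.187.119.6
  139.192.0.0/10 (139.192.0.0 - 139.255.255.255) -> 136.187.119.172
  139.244.0.0/14 (139.244.0.0 - 139.247.255.255) -> 136.187.119.103
  139.245.64.0/18 (139.245.64.0 - 139.245.127.255) -> 136.187.119.68
More-specific entries that do NOT match:
  139.245.79.128/26 (139.245.79.128 - 139.245.79.191) does not contain 139.245.79.214
  139.245.79.0/25 (139.245.79.0 - 139.245.79.127) does not contain 139.245.79.214
  139.245.108.0/22 (139.245.108.0 - 139.245.111.255) does not contain 139.245.79.214
  139.245.96.0/19 (139.245.96.0 - 139.245.127.255) does not contain 139.245.79.214
  139.245.192.0/19 (139.245.192.0 - 139.245.223.255) does not contain 139.245.79.214
Longest matching prefix is /18 -> next hop 136.187.119.68.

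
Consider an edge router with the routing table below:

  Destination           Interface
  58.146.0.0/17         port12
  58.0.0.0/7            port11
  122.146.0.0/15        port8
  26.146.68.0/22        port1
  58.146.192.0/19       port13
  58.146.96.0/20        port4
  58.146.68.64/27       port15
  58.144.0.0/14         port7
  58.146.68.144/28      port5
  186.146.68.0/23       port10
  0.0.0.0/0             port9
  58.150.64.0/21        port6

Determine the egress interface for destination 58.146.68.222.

port12

Routes whose prefix contains 58.146.68.222:
  0.0.0.0/0 (default, matches everything) -> port9
  58.0.0.0/7 (58.0.0.0 - 59.255.255.255) -> port11
  58.144.0.0/14 (58.144.0.0 - 58.147.255.255) -> port7
  58.146.0.0/17 (58.146.0.0 - 58.146.127.255) -> port12
More-specific entries that do NOT match:
  58.146.68.144/28 (58.146.68.144 - 58.146.68.159) does not contain 58.146.68.222
  58.146.68.64/27 (58.146.68.64 - 58.146.68.95) does not contain 58.146.68.222
  186.146.68.0/23 (186.146.68.0 - 186.146.69.255) does not contain 58.146.68.222
  26.146.68.0/22 (26.146.68.0 - 26.146.71.255) does not contain 58.146.68.222
  58.150.64.0/21 (58.150.64.0 - 58.150.71.255) does not contain 58.146.68.222
  58.146.96.0/20 (58.146.96.0 - 58.146.111.255) does not contain 58.146.68.222
  58.146.192.0/19 (58.146.192.0 - 58.146.223.255) does not contain 58.146.68.222
Longest matching prefix is /17 -> interface port12.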